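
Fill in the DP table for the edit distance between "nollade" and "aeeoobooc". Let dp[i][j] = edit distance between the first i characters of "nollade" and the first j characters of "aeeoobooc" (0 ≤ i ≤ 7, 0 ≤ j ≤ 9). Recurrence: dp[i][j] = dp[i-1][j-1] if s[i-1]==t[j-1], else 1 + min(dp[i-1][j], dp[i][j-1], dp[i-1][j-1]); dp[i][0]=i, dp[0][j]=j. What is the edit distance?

   ''  a  e  e  o  o  b  o  o  c
''  0  1  2  3  4  5  6  7  8  9
 n  1  1  2  3  4  5  6  7  8  9
 o  2  2  2  3  3  4  5  6  7  8
 l  3  3  3  3  4  4  5  6  7  8
 l  4  4  4  4  4  5  5  6  7  8
 a  5  4  5  5  5  5  6  6  7  8
 d  6  5  5  6  6  6  6  7  7  8
 e  7  6  5  5  6  7  7  7  8  8

8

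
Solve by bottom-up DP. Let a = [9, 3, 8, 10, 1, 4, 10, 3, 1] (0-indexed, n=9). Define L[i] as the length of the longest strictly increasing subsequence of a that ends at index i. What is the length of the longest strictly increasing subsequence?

3

   i    0    1    2    3    4    5    6    7    8
a[i]    9    3    8   10    1    4   10    3    1
L[i]    1    1    2    3    1    2    3    2    1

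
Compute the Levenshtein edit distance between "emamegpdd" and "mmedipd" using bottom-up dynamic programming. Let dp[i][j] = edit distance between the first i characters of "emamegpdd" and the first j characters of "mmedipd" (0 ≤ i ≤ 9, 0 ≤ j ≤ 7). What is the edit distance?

5

   ''  m  m  e  d  i  p  d
''  0  1  2  3  4  5  6  7
 e  1  1  2  2  3  4  5  6
 m  2  1  1  2  3  4  5  6
 a  3  2  2  2  3  4  5  6
 m  4  3  2  3  3  4  5  6
 e  5  4  3  2  3  4  5  6
 g  6  5  4  3  3  4  5  6
 p  7  6  5  4  4  4  4  5
 d  8  7  6  5  4  5  5  4
 d  9  8  7  6  5  5  6  5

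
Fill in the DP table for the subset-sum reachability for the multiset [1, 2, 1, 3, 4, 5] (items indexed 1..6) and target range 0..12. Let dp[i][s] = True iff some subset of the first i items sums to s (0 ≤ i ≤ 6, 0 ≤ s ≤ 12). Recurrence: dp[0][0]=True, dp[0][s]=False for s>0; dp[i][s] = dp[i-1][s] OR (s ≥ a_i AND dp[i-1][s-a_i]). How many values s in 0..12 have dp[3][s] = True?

5

i\s   0   1   2   3   4   5   6   7   8   9  10  11  12
  0   T   F   F   F   F   F   F   F   F   F   F   F   F
  1   T   T   F   F   F   F   F   F   F   F   F   F   F
  2   T   T   T   T   F   F   F   F   F   F   F   F   F
  3   T   T   T   T   T   F   F   F   F   F   F   F   F
  4   T   T   T   T   T   T   T   T   F   F   F   F   F
  5   T   T   T   T   T   T   T   T   T   T   T   T   F
  6   T   T   T   T   T   T   T   T   T   T   T   T   T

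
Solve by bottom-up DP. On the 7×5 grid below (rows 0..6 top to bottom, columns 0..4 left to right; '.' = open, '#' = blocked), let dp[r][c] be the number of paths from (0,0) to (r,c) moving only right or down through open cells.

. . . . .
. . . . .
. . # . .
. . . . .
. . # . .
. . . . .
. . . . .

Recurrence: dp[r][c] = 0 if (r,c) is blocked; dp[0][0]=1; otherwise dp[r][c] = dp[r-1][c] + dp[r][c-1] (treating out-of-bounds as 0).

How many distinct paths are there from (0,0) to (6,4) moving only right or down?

r\c   0   1   2   3   4
  0   1   1   1   1   1
  1   1   2   3   4   5
  2   1   3   0   4   9
  3   1   4   4   8  17
  4   1   5   0   8  25
  5   1   6   6  14  39
  6   1   7  13  27  66

66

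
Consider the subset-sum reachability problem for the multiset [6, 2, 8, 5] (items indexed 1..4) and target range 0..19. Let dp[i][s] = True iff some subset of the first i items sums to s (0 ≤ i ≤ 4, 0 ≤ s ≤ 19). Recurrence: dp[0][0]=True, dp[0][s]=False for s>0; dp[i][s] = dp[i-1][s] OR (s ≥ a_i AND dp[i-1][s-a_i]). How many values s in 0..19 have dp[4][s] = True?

13

i\s   0   1   2   3   4   5   6   7   8   9  10  11  12  13  14  15  16  17  18  19
  0   T   F   F   F   F   F   F   F   F   F   F   F   F   F   F   F   F   F   F   F
  1   T   F   F   F   F   F   T   F   F   F   F   F   F   F   F   F   F   F   F   F
  2   T   F   T   F   F   F   T   F   T   F   F   F   F   F   F   F   F   F   F   F
  3   T   F   T   F   F   F   T   F   T   F   T   F   F   F   T   F   T   F   F   F
  4   T   F   T   F   F   T   T   T   T   F   T   T   F   T   T   T   T   F   F   T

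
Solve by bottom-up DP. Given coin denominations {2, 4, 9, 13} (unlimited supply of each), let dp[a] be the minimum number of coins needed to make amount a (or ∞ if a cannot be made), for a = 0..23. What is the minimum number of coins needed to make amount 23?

 a  0  1  2  3  4  5  6  7  8  9 10 11 12 13 14 15 16 17 18 19 20 21 22 23
dp  0  -  1  -  1  -  2  -  2  1  3  2  3  1  4  2  4  2  2  3  3  3  2  4
(- denotes ∞ / unreachable)

4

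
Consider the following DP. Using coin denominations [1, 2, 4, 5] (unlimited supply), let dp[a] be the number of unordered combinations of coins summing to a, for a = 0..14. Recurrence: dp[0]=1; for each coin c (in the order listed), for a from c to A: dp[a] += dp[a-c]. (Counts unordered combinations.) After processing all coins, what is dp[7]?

after  coin     0     1     2     3     4     5     6     7     8     9    10    11    12    13    14
          1     1     1     1     1     1     1     1     1     1     1     1     1     1     1     1
          2     1     1     2     2     3     3     4     4     5     5     6     6     7     7     8
          4     1     1     2     2     4     4     6     6     9     9    12    12    16    16    20
          5     1     1     2     2     4     5     7     8    11    13    17    19    24    27    33

8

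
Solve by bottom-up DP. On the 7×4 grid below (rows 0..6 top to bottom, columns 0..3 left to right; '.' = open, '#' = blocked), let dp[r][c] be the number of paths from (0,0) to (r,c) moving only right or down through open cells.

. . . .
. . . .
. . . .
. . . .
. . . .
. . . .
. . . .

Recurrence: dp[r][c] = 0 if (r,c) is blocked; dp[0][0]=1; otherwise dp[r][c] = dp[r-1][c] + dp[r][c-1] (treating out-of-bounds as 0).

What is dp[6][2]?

28

r\c   0   1   2   3
  0   1   1   1   1
  1   1   2   3   4
  2   1   3   6  10
  3   1   4  10  20
  4   1   5  15  35
  5   1   6  21  56
  6   1   7  28  84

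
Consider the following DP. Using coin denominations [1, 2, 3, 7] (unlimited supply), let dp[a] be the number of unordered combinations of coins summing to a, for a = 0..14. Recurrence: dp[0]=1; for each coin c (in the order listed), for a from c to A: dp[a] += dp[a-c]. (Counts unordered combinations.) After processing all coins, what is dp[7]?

9

after  coin     0     1     2     3     4     5     6     7     8     9    10    11    12    13    14
          1     1     1     1     1     1     1     1     1     1     1     1     1     1     1     1
          2     1     1     2     2     3     3     4     4     5     5     6     6     7     7     8
          3     1     1     2     3     4     5     7     8    10    12    14    16    19    21    24
          7     1     1     2     3     4     5     7     9    11    14    17    20    24    28    33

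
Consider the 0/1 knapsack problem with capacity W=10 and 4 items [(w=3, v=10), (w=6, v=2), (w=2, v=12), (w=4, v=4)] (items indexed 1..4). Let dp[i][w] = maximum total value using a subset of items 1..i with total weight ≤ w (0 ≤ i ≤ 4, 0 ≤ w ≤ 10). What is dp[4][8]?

22

i\w   0   1   2   3   4   5   6   7   8   9  10
  0   0   0   0   0   0   0   0   0   0   0   0
  1   0   0   0  10  10  10  10  10  10  10  10
  2   0   0   0  10  10  10  10  10  10  12  12
  3   0   0  12  12  12  22  22  22  22  22  22
  4   0   0  12  12  12  22  22  22  22  26  26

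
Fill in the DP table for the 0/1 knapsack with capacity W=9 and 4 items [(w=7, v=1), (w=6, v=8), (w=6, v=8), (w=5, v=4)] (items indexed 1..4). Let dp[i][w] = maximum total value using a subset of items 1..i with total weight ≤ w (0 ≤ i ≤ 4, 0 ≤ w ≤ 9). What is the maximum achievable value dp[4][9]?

i\w   0   1   2   3   4   5   6   7   8   9
  0   0   0   0   0   0   0   0   0   0   0
  1   0   0   0   0   0   0   0   1   1   1
  2   0   0   0   0   0   0   8   8   8   8
  3   0   0   0   0   0   0   8   8   8   8
  4   0   0   0   0   0   4   8   8   8   8

8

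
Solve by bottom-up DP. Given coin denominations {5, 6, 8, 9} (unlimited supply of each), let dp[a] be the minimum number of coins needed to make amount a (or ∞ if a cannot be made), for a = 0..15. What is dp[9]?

 a  0  1  2  3  4  5  6  7  8  9 10 11 12 13 14 15
dp  0  -  -  -  -  1  1  -  1  1  2  2  2  2  2  2
(- denotes ∞ / unreachable)

1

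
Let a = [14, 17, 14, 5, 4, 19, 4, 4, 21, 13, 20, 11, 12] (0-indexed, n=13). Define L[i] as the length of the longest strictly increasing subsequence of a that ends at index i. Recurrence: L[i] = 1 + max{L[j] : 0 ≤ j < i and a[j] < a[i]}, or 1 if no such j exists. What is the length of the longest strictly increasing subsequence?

4

   i    0    1    2    3    4    5    6    7    8    9   10   11   12
a[i]   14   17   14    5    4   19    4    4   21   13   20   11   12
L[i]    1    2    1    1    1    3    1    1    4    2    4    2    3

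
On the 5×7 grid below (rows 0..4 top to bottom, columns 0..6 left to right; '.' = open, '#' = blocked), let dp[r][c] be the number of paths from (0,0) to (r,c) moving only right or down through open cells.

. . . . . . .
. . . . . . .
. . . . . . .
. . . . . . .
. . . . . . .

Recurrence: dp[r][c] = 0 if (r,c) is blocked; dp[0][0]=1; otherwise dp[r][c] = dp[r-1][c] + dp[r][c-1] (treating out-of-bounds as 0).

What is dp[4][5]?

126

r\c   0   1   2   3   4   5   6
  0   1   1   1   1   1   1   1
  1   1   2   3   4   5   6   7
  2   1   3   6  10  15  21  28
  3   1   4  10  20  35  56  84
  4   1   5  15  35  70 126 210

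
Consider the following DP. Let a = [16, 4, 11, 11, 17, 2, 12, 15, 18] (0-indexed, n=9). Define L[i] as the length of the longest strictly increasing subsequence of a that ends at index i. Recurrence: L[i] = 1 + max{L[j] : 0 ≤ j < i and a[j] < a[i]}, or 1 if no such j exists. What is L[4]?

3

   i    0    1    2    3    4    5    6    7    8
a[i]   16    4   11   11   17    2   12   15   18
L[i]    1    1    2    2    3    1    3    4    5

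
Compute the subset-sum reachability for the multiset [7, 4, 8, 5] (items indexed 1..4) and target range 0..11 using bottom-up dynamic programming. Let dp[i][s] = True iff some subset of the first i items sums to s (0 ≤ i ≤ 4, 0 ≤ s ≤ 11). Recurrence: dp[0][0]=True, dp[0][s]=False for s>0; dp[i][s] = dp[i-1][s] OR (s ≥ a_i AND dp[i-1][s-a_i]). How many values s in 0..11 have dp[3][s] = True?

i\s   0   1   2   3   4   5   6   7   8   9  10  11
  0   T   F   F   F   F   F   F   F   F   F   F   F
  1   T   F   F   F   F   F   F   T   F   F   F   F
  2   T   F   F   F   T   F   F   T   F   F   F   T
  3   T   F   F   F   T   F   F   T   T   F   F   T
  4   T   F   F   F   T   T   F   T   T   T   F   T

5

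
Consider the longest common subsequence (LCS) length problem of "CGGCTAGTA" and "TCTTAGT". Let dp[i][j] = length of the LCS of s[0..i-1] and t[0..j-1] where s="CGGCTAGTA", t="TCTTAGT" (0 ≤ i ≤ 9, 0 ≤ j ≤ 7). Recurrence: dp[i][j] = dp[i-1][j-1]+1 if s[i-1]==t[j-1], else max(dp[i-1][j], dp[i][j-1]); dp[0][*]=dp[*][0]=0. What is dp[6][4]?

2

   ''  T  C  T  T  A  G  T
''  0  0  0  0  0  0  0  0
 C  0  0  1  1  1  1  1  1
 G  0  0  1  1  1  1  2  2
 G  0  0  1  1  1  1  2  2
 C  0  0  1  1  1  1  2  2
 T  0  1  1  2  2  2  2  3
 A  0  1  1  2  2  3  3  3
 G  0  1  1  2  2  3  4  4
 T  0  1  1  2  3  3  4  5
 A  0  1  1  2  3  4  4  5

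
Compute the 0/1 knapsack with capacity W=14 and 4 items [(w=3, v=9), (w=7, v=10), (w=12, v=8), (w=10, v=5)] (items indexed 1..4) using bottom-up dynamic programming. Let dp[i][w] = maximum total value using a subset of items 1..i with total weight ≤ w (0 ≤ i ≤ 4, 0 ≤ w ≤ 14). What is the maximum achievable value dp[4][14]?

19

i\w   0   1   2   3   4   5   6   7   8   9  10  11  12  13  14
  0   0   0   0   0   0   0   0   0   0   0   0   0   0   0   0
  1   0   0   0   9   9   9   9   9   9   9   9   9   9   9   9
  2   0   0   0   9   9   9   9  10  10  10  19  19  19  19  19
  3   0   0   0   9   9   9   9  10  10  10  19  19  19  19  19
  4   0   0   0   9   9   9   9  10  10  10  19  19  19  19  19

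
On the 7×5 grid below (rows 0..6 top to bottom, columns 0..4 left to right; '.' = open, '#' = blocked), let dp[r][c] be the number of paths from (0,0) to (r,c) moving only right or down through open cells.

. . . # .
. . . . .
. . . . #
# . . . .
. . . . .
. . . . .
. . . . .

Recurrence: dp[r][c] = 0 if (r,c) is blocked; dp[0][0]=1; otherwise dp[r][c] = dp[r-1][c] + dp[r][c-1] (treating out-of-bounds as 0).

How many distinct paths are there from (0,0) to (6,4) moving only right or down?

r\c   0   1   2   3   4
  0   1   1   1   0   0
  1   1   2   3   3   3
  2   1   3   6   9   0
  3   0   3   9  18  18
  4   0   3  12  30  48
  5   0   3  15  45  93
  6   0   3  18  63 156

156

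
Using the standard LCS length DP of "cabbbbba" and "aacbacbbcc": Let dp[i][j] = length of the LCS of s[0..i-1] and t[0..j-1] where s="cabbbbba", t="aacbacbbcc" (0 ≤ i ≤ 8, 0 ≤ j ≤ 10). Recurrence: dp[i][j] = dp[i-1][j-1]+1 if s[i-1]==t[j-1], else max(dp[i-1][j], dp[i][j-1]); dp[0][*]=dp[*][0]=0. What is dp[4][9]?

   ''  a  a  c  b  a  c  b  b  c  c
''  0  0  0  0  0  0  0  0  0  0  0
 c  0  0  0  1  1  1  1  1  1  1  1
 a  0  1  1  1  1  2  2  2  2  2  2
 b  0  1  1  1  2  2  2  3  3  3  3
 b  0  1  1  1  2  2  2  3  4  4  4
 b  0  1  1  1  2  2  2  3  4  4  4
 b  0  1  1  1  2  2  2  3  4  4  4
 b  0  1  1  1  2  2  2  3  4  4  4
 a  0  1  2  2  2  3  3  3  4  4  4

4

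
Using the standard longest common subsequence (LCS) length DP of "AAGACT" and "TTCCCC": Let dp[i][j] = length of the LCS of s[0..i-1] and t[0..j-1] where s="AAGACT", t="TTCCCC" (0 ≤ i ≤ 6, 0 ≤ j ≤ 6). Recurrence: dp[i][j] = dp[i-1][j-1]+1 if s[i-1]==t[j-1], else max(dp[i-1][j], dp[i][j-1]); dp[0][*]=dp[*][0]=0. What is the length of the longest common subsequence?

1

   ''  T  T  C  C  C  C
''  0  0  0  0  0  0  0
 A  0  0  0  0  0  0  0
 A  0  0  0  0  0  0  0
 G  0  0  0  0  0  0  0
 A  0  0  0  0  0  0  0
 C  0  0  0  1  1  1  1
 T  0  1  1  1  1  1  1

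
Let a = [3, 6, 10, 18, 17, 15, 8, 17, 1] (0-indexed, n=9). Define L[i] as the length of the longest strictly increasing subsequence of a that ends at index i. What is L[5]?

4

   i    0    1    2    3    4    5    6    7    8
a[i]    3    6   10   18   17   15    8   17    1
L[i]    1    2    3    4    4    4    3    5    1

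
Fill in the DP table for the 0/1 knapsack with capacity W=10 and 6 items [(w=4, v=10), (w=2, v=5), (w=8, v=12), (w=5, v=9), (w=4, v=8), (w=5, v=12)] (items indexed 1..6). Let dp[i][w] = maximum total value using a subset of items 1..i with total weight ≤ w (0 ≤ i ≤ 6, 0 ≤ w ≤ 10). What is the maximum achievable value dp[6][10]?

i\w   0   1   2   3   4   5   6   7   8   9  10
  0   0   0   0   0   0   0   0   0   0   0   0
  1   0   0   0   0  10  10  10  10  10  10  10
  2   0   0   5   5  10  10  15  15  15  15  15
  3   0   0   5   5  10  10  15  15  15  15  17
  4   0   0   5   5  10  10  15  15  15  19  19
  5   0   0   5   5  10  10  15  15  18  19  23
  6   0   0   5   5  10  12  15  17  18  22  23

23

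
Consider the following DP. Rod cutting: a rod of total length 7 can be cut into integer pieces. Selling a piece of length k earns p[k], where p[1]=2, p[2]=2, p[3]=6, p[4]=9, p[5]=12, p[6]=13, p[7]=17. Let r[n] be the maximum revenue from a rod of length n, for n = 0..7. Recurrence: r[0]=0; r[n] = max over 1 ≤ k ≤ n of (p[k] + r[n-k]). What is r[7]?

   n    0    1    2    3    4    5    6    7
r[n]    0    2    4    6    9   12   14   17

17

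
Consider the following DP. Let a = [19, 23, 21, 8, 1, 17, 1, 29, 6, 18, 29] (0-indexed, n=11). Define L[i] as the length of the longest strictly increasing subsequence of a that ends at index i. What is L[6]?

   i    0    1    2    3    4    5    6    7    8    9   10
a[i]   19   23   21    8    1   17    1   29    6   18   29
L[i]    1    2    2    1    1    2    1    3    2    3    4

1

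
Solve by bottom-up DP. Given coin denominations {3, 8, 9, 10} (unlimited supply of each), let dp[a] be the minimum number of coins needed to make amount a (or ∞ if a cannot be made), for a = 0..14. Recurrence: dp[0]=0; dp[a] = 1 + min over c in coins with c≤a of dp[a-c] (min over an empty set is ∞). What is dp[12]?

 a  0  1  2  3  4  5  6  7  8  9 10 11 12 13 14
dp  0  -  -  1  -  -  2  -  1  1  1  2  2  2  3
(- denotes ∞ / unreachable)

2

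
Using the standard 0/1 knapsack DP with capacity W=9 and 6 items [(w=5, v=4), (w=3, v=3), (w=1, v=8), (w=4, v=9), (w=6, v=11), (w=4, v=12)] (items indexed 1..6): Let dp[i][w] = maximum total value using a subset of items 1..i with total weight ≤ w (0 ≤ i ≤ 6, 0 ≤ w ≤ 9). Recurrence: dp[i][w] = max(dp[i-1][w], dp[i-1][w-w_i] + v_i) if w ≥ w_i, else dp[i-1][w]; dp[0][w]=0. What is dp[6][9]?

i\w   0   1   2   3   4   5   6   7   8   9
  0   0   0   0   0   0   0   0   0   0   0
  1   0   0   0   0   0   4   4   4   4   4
  2   0   0   0   3   3   4   4   4   7   7
  3   0   8   8   8  11  11  12  12  12  15
  4   0   8   8   8  11  17  17  17  20  20
  5   0   8   8   8  11  17  17  19  20  20
  6   0   8   8   8  12  20  20  20  23  29

29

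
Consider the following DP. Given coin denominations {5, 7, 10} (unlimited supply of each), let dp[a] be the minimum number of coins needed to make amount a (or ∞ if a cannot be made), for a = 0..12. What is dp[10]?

 a  0  1  2  3  4  5  6  7  8  9 10 11 12
dp  0  -  -  -  -  1  -  1  -  -  1  -  2
(- denotes ∞ / unreachable)

1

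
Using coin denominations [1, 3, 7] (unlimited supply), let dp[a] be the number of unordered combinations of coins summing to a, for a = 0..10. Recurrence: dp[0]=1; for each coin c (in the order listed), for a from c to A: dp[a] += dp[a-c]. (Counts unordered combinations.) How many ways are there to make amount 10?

6

after  coin     0     1     2     3     4     5     6     7     8     9    10
          1     1     1     1     1     1     1     1     1     1     1     1
          3     1     1     1     2     2     2     3     3     3     4     4
          7     1     1     1     2     2     2     3     4     4     5     6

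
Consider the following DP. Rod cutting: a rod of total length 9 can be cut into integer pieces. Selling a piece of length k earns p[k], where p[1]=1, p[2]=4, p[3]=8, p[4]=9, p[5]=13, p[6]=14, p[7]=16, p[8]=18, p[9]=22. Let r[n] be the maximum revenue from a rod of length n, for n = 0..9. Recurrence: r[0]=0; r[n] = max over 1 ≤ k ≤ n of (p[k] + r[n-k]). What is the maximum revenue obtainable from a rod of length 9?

24

   n    0    1    2    3    4    5    6    7    8    9
r[n]    0    1    4    8    9   13   16   17   21   24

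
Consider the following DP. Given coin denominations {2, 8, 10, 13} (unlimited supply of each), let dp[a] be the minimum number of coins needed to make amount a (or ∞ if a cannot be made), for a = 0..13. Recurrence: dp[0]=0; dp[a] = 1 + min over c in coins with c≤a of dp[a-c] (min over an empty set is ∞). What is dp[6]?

 a  0  1  2  3  4  5  6  7  8  9 10 11 12 13
dp  0  -  1  -  2  -  3  -  1  -  1  -  2  1
(- denotes ∞ / unreachable)

3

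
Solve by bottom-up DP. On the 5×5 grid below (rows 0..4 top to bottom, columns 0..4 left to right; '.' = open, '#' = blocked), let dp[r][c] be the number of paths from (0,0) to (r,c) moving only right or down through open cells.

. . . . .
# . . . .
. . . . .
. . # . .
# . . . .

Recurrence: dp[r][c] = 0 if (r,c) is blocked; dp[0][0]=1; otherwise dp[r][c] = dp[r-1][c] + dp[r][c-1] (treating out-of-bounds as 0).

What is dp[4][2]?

r\c   0   1   2   3   4
  0   1   1   1   1   1
  1   0   1   2   3   4
  2   0   1   3   6  10
  3   0   1   0   6  16
  4   0   1   1   7  23

1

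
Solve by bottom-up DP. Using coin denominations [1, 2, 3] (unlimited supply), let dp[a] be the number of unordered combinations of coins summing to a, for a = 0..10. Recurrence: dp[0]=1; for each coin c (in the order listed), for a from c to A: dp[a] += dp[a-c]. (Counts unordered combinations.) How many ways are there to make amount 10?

after  coin     0     1     2     3     4     5     6     7     8     9    10
          1     1     1     1     1     1     1     1     1     1     1     1
          2     1     1     2     2     3     3     4     4     5     5     6
          3     1     1     2     3     4     5     7     8    10    12    14

14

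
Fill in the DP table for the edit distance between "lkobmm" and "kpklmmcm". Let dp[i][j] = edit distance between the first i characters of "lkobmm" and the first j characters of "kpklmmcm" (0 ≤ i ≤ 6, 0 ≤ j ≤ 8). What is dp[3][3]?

   ''  k  p  k  l  m  m  c  m
''  0  1  2  3  4  5  6  7  8
 l  1  1  2  3  3  4  5  6  7
 k  2  1  2  2  3  4  5  6  7
 o  3  2  2  3  3  4  5  6  7
 b  4  3  3  3  4  4  5  6  7
 m  5  4  4  4  4  4  4  5  6
 m  6  5  5  5  5  4  4  5  5

3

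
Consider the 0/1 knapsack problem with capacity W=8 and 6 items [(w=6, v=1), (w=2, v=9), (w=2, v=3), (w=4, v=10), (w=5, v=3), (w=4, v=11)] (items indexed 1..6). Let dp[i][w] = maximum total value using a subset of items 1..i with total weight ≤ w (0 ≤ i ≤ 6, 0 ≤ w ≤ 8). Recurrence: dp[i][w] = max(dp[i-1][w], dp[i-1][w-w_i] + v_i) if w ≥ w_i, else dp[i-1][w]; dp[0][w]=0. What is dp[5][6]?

i\w   0   1   2   3   4   5   6   7   8
  0   0   0   0   0   0   0   0   0   0
  1   0   0   0   0   0   0   1   1   1
  2   0   0   9   9   9   9   9   9  10
  3   0   0   9   9  12  12  12  12  12
  4   0   0   9   9  12  12  19  19  22
  5   0   0   9   9  12  12  19  19  22
  6   0   0   9   9  12  12  20  20  23

19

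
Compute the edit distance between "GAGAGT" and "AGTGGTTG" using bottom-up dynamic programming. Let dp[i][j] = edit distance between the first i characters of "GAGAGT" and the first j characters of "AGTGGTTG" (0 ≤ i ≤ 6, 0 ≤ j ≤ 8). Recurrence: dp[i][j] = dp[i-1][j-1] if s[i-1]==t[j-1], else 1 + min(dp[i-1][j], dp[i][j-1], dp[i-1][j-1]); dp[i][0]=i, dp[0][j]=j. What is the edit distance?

5

   ''  A  G  T  G  G  T  T  G
''  0  1  2  3  4  5  6  7  8
 G  1  1  1  2  3  4  5  6  7
 A  2  1  2  2  3  4  5  6  7
 G  3  2  1  2  2  3  4  5  6
 A  4  3  2  2  3  3  4  5  6
 G  5  4  3  3  2  3  4  5  5
 T  6  5  4  3  3  3  3  4  5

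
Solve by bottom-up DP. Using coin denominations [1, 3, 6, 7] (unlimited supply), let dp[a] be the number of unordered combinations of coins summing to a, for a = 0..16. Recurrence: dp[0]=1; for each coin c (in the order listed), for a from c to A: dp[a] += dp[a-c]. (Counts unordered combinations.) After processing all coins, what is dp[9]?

after  coin     0     1     2     3     4     5     6     7     8     9    10    11    12    13    14    15    16
          1     1     1     1     1     1     1     1     1     1     1     1     1     1     1     1     1     1
          3     1     1     1     2     2     2     3     3     3     4     4     4     5     5     5     6     6
          6     1     1     1     2     2     2     4     4     4     6     6     6     9     9     9    12    12
          7     1     1     1     2     2     2     4     5     5     7     8     8    11    13    14    17    19

7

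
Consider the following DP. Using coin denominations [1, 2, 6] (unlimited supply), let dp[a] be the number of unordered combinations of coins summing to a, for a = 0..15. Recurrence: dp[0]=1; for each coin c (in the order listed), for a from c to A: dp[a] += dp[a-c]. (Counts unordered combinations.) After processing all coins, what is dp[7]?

5

after  coin     0     1     2     3     4     5     6     7     8     9    10    11    12    13    14    15
          1     1     1     1     1     1     1     1     1     1     1     1     1     1     1     1     1
          2     1     1     2     2     3     3     4     4     5     5     6     6     7     7     8     8
          6     1     1     2     2     3     3     5     5     7     7     9     9    12    12    15    15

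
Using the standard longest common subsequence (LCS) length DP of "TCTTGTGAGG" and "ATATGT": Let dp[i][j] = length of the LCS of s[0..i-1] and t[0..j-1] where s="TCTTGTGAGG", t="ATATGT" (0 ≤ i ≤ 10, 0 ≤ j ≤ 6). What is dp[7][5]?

3

   ''  A  T  A  T  G  T
''  0  0  0  0  0  0  0
 T  0  0  1  1  1  1  1
 C  0  0  1  1  1  1  1
 T  0  0  1  1  2  2  2
 T  0  0  1  1  2  2  3
 G  0  0  1  1  2  3  3
 T  0  0  1  1  2  3  4
 G  0  0  1  1  2  3  4
 A  0  1  1  2  2  3  4
 G  0  1  1  2  2  3  4
 G  0  1  1  2  2  3  4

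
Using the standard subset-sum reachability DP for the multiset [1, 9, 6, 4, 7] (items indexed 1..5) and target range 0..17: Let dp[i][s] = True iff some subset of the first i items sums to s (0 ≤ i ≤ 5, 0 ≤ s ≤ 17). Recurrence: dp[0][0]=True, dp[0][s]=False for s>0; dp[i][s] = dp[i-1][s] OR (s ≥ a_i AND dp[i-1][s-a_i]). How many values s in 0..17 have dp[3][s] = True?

8

i\s   0   1   2   3   4   5   6   7   8   9  10  11  12  13  14  15  16  17
  0   T   F   F   F   F   F   F   F   F   F   F   F   F   F   F   F   F   F
  1   T   T   F   F   F   F   F   F   F   F   F   F   F   F   F   F   F   F
  2   T   T   F   F   F   F   F   F   F   T   T   F   F   F   F   F   F   F
  3   T   T   F   F   F   F   T   T   F   T   T   F   F   F   F   T   T   F
  4   T   T   F   F   T   T   T   T   F   T   T   T   F   T   T   T   T   F
  5   T   T   F   F   T   T   T   T   T   T   T   T   T   T   T   T   T   T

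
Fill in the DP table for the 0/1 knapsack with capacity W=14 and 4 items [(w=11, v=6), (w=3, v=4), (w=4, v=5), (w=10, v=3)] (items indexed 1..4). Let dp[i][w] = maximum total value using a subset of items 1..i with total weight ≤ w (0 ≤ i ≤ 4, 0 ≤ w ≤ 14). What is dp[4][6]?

i\w   0   1   2   3   4   5   6   7   8   9  10  11  12  13  14
  0   0   0   0   0   0   0   0   0   0   0   0   0   0   0   0
  1   0   0   0   0   0   0   0   0   0   0   0   6   6   6   6
  2   0   0   0   4   4   4   4   4   4   4   4   6   6   6  10
  3   0   0   0   4   5   5   5   9   9   9   9   9   9   9  10
  4   0   0   0   4   5   5   5   9   9   9   9   9   9   9  10

5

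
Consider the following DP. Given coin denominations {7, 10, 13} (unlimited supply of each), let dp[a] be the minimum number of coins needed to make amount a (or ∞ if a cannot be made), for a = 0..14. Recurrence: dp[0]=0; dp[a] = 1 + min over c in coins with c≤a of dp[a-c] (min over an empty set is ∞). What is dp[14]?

2

 a  0  1  2  3  4  5  6  7  8  9 10 11 12 13 14
dp  0  -  -  -  -  -  -  1  -  -  1  -  -  1  2
(- denotes ∞ / unreachable)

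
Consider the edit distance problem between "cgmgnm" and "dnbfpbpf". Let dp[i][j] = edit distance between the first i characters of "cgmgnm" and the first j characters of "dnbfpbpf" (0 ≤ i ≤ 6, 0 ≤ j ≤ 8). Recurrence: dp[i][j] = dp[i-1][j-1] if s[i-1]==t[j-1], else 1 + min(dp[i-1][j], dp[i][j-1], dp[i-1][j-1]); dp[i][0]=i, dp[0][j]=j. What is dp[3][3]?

3

   ''  d  n  b  f  p  b  p  f
''  0  1  2  3  4  5  6  7  8
 c  1  1  2  3  4  5  6  7  8
 g  2  2  2  3  4  5  6  7  8
 m  3  3  3  3  4  5  6  7  8
 g  4  4  4  4  4  5  6  7  8
 n  5  5  4  5  5  5  6  7  8
 m  6  6  5  5  6  6  6  7  8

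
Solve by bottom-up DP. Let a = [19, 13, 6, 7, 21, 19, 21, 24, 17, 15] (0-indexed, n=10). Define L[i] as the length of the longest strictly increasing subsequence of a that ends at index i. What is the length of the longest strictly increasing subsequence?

   i    0    1    2    3    4    5    6    7    8    9
a[i]   19   13    6    7   21   19   21   24   17   15
L[i]    1    1    1    2    3    3    4    5    3    3

5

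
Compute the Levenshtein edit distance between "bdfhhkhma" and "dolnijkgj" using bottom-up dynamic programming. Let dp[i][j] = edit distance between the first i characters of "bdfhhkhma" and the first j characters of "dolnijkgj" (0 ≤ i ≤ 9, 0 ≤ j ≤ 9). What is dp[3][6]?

   ''  d  o  l  n  i  j  k  g  j
''  0  1  2  3  4  5  6  7  8  9
 b  1  1  2  3  4  5  6  7  8  9
 d  2  1  2  3  4  5  6  7  8  9
 f  3  2  2  3  4  5  6  7  8  9
 h  4  3  3  3  4  5  6  7  8  9
 h  5  4  4  4  4  5  6  7  8  9
 k  6  5  5  5  5  5  6  6  7  8
 h  7  6  6  6  6  6  6  7  7  8
 m  8  7  7  7  7  7  7  7  8  8
 a  9  8  8  8  8  8  8  8  8  9

6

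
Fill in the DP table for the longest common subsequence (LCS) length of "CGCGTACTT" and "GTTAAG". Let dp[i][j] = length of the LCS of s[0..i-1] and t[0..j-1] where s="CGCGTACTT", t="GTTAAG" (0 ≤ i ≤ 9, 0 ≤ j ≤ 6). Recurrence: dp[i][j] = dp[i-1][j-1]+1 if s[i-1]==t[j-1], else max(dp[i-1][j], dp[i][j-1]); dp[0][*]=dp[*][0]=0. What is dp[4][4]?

1

   ''  G  T  T  A  A  G
''  0  0  0  0  0  0  0
 C  0  0  0  0  0  0  0
 G  0  1  1  1  1  1  1
 C  0  1  1  1  1  1  1
 G  0  1  1  1  1  1  2
 T  0  1  2  2  2  2  2
 A  0  1  2  2  3  3  3
 C  0  1  2  2  3  3  3
 T  0  1  2  3  3  3  3
 T  0  1  2  3  3  3  3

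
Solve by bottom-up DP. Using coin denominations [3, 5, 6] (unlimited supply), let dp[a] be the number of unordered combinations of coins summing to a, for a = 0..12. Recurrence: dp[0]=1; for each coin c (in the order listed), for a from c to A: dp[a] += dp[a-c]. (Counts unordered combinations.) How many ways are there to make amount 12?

3

after  coin     0     1     2     3     4     5     6     7     8     9    10    11    12
          3     1     0     0     1     0     0     1     0     0     1     0     0     1
          5     1     0     0     1     0     1     1     0     1     1     1     1     1
          6     1     0     0     1     0     1     2     0     1     2     1     2     3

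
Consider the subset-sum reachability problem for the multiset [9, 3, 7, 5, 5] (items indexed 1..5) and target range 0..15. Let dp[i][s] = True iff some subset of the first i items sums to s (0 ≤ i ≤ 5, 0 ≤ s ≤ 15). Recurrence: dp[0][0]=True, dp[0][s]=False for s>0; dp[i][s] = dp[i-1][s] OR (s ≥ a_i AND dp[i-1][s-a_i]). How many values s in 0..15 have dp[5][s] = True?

i\s   0   1   2   3   4   5   6   7   8   9  10  11  12  13  14  15
  0   T   F   F   F   F   F   F   F   F   F   F   F   F   F   F   F
  1   T   F   F   F   F   F   F   F   F   T   F   F   F   F   F   F
  2   T   F   F   T   F   F   F   F   F   T   F   F   T   F   F   F
  3   T   F   F   T   F   F   F   T   F   T   T   F   T   F   F   F
  4   T   F   F   T   F   T   F   T   T   T   T   F   T   F   T   T
  5   T   F   F   T   F   T   F   T   T   T   T   F   T   T   T   T

11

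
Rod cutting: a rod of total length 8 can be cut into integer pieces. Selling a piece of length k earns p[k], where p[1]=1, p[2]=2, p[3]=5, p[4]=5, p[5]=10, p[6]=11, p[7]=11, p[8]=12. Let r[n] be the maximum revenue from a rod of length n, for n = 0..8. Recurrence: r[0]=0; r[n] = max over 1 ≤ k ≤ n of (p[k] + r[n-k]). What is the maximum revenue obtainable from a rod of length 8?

   n    0    1    2    3    4    5    6    7    8
r[n]    0    1    2    5    6   10   11   12   15

15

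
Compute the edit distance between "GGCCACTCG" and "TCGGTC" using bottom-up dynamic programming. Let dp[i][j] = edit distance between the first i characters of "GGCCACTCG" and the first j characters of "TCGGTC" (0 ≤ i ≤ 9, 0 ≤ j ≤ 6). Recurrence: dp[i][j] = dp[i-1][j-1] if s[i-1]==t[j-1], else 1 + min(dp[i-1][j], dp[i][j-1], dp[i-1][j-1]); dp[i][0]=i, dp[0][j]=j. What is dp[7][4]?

6

   ''  T  C  G  G  T  C
''  0  1  2  3  4  5  6
 G  1  1  2  2  3  4  5
 G  2  2  2  2  2  3  4
 C  3  3  2  3  3  3  3
 C  4  4  3  3  4  4  3
 A  5  5  4  4  4  5  4
 C  6  6  5  5  5  5  5
 T  7  6  6  6  6  5  6
 C  8  7  6  7  7  6  5
 G  9  8  7  6  7  7  6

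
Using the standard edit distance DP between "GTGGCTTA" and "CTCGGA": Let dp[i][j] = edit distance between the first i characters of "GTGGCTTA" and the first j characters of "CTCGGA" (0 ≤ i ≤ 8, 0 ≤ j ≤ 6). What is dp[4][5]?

   ''  C  T  C  G  G  A
''  0  1  2  3  4  5  6
 G  1  1  2  3  3  4  5
 T  2  2  1  2  3  4  5
 G  3  3  2  2  2  3  4
 G  4  4  3  3  2  2  3
 C  5  4  4  3  3  3  3
 T  6  5  4  4  4  4  4
 T  7  6  5  5  5  5  5
 A  8  7  6  6  6  6  5

2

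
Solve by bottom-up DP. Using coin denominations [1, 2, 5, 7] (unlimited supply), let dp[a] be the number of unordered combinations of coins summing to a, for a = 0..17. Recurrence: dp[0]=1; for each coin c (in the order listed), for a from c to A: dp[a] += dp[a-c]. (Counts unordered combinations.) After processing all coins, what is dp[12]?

after  coin     0     1     2     3     4     5     6     7     8     9    10    11    12    13    14    15    16    17
          1     1     1     1     1     1     1     1     1     1     1     1     1     1     1     1     1     1     1
          2     1     1     2     2     3     3     4     4     5     5     6     6     7     7     8     8     9     9
          5     1     1     2     2     3     4     5     6     7     8    10    11    13    14    16    18    20    22
          7     1     1     2     2     3     4     5     7     8    10    12    14    17    19    23    26    30    34

17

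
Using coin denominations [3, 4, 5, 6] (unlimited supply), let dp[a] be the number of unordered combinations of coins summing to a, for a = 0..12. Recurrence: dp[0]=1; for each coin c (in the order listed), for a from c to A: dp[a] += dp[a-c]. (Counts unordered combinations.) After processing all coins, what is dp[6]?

after  coin     0     1     2     3     4     5     6     7     8     9    10    11    12
          3     1     0     0     1     0     0     1     0     0     1     0     0     1
          4     1     0     0     1     1     0     1     1     1     1     1     1     2
          5     1     0     0     1     1     1     1     1     2     2     2     2     3
          6     1     0     0     1     1     1     2     1     2     3     3     3     5

2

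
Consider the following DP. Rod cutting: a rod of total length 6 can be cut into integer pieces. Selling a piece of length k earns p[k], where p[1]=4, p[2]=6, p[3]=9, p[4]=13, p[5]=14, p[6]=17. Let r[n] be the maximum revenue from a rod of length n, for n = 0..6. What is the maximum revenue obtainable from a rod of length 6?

   n    0    1    2    3    4    5    6
r[n]    0    4    8   12   16   20   24

24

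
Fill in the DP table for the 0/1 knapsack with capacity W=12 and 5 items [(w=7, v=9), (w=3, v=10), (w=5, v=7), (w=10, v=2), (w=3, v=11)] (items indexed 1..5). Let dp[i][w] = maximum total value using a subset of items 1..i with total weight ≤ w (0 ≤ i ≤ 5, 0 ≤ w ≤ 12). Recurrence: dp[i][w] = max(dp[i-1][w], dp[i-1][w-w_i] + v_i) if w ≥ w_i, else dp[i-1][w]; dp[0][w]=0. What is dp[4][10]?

i\w   0   1   2   3   4   5   6   7   8   9  10  11  12
  0   0   0   0   0   0   0   0   0   0   0   0   0   0
  1   0   0   0   0   0   0   0   9   9   9   9   9   9
  2   0   0   0  10  10  10  10  10  10  10  19  19  19
  3   0   0   0  10  10  10  10  10  17  17  19  19  19
  4   0   0   0  10  10  10  10  10  17  17  19  19  19
  5   0   0   0  11  11  11  21  21  21  21  21  28  28

19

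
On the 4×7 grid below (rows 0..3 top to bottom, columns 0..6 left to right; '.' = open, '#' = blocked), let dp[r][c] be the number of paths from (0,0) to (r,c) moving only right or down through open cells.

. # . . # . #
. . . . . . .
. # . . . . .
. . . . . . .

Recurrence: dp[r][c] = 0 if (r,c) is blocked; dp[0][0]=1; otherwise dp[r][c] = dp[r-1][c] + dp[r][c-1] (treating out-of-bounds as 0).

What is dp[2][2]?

1

r\c   0   1   2   3   4   5   6
  0   1   0   0   0   0   0   0
  1   1   1   1   1   1   1   1
  2   1   0   1   2   3   4   5
  3   1   1   2   4   7  11  16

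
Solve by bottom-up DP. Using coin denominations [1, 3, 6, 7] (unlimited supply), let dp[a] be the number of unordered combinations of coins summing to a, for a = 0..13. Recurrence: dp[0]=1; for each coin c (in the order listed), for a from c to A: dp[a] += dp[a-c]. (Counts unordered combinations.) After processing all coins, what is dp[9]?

7

after  coin     0     1     2     3     4     5     6     7     8     9    10    11    12    13
          1     1     1     1     1     1     1     1     1     1     1     1     1     1     1
          3     1     1     1     2     2     2     3     3     3     4     4     4     5     5
          6     1     1     1     2     2     2     4     4     4     6     6     6     9     9
          7     1     1     1     2     2     2     4     5     5     7     8     8    11    13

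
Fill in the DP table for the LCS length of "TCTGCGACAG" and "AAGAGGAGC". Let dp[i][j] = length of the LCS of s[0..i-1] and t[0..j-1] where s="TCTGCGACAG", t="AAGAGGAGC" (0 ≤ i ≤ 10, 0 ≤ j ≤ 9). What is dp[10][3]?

3

   ''  A  A  G  A  G  G  A  G  C
''  0  0  0  0  0  0  0  0  0  0
 T  0  0  0  0  0  0  0  0  0  0
 C  0  0  0  0  0  0  0  0  0  1
 T  0  0  0  0  0  0  0  0  0  1
 G  0  0  0  1  1  1  1  1  1  1
 C  0  0  0  1  1  1  1  1  1  2
 G  0  0  0  1  1  2  2  2  2  2
 A  0  1  1  1  2  2  2  3  3  3
 C  0  1  1  1  2  2  2  3  3  4
 A  0  1  2  2  2  2  2  3  3  4
 G  0  1  2  3  3  3  3  3  4  4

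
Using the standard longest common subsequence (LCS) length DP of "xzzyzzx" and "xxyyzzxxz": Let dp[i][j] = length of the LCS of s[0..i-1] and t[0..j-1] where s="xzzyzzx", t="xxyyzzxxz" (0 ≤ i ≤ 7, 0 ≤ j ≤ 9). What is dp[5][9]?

4

   ''  x  x  y  y  z  z  x  x  z
''  0  0  0  0  0  0  0  0  0  0
 x  0  1  1  1  1  1  1  1  1  1
 z  0  1  1  1  1  2  2  2  2  2
 z  0  1  1  1  1  2  3  3  3  3
 y  0  1  1  2  2  2  3  3  3  3
 z  0  1  1  2  2  3  3  3  3  4
 z  0  1  1  2  2  3  4  4  4  4
 x  0  1  2  2  2  3  4  5  5  5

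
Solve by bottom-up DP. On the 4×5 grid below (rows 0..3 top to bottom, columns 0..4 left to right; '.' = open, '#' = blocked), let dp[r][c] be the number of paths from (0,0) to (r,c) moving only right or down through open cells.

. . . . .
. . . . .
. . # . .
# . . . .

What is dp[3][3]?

r\c   0   1   2   3   4
  0   1   1   1   1   1
  1   1   2   3   4   5
  2   1   3   0   4   9
  3   0   3   3   7  16

7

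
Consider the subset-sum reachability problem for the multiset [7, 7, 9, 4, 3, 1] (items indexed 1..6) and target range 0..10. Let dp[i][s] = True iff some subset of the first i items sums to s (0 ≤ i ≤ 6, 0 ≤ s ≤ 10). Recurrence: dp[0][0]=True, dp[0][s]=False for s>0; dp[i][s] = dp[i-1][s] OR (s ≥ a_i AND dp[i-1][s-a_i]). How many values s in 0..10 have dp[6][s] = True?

9

i\s   0   1   2   3   4   5   6   7   8   9  10
  0   T   F   F   F   F   F   F   F   F   F   F
  1   T   F   F   F   F   F   F   T   F   F   F
  2   T   F   F   F   F   F   F   T   F   F   F
  3   T   F   F   F   F   F   F   T   F   T   F
  4   T   F   F   F   T   F   F   T   F   T   F
  5   T   F   F   T   T   F   F   T   F   T   T
  6   T   T   F   T   T   T   F   T   T   T   T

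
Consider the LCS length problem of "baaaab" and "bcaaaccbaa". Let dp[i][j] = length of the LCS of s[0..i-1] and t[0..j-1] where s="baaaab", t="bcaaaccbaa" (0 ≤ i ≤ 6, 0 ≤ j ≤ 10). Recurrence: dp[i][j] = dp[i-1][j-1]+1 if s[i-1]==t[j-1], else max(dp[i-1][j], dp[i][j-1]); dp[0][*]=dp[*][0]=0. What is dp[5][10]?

5

   ''  b  c  a  a  a  c  c  b  a  a
''  0  0  0  0  0  0  0  0  0  0  0
 b  0  1  1  1  1  1  1  1  1  1  1
 a  0  1  1  2  2  2  2  2  2  2  2
 a  0  1  1  2  3  3  3  3  3  3  3
 a  0  1  1  2  3  4  4  4  4  4  4
 a  0  1  1  2  3  4  4  4  4  5  5
 b  0  1  1  2  3  4  4  4  5  5  5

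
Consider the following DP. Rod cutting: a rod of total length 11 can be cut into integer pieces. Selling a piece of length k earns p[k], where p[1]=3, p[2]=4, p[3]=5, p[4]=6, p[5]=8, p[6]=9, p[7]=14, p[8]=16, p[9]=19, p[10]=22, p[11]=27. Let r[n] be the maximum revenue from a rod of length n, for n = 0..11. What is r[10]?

30

   n    0    1    2    3    4    5    6    7    8    9   10   11
r[n]    0    3    6    9   12   15   18   21   24   27   30   33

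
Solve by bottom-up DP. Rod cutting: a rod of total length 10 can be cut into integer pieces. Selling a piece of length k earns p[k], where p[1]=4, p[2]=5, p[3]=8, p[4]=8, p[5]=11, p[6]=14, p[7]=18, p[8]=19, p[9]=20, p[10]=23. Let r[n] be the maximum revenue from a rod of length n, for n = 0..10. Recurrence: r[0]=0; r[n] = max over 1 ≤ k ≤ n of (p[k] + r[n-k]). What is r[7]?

   n    0    1    2    3    4    5    6    7    8    9   10
r[n]    0    4    8   12   16   20   24   28   32   36   40

28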